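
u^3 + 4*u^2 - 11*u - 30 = (u - 3)*(u + 2)*(u + 5)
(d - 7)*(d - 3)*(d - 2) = d^3 - 12*d^2 + 41*d - 42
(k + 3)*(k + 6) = k^2 + 9*k + 18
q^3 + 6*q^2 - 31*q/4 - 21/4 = (q - 3/2)*(q + 1/2)*(q + 7)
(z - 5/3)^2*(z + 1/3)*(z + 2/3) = z^4 - 7*z^3/3 - z^2/3 + 55*z/27 + 50/81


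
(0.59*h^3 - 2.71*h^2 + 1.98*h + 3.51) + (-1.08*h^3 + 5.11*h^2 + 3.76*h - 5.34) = -0.49*h^3 + 2.4*h^2 + 5.74*h - 1.83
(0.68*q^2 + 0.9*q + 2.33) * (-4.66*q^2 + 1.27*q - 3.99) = -3.1688*q^4 - 3.3304*q^3 - 12.428*q^2 - 0.6319*q - 9.2967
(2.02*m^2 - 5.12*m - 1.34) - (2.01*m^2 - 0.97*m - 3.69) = 0.0100000000000002*m^2 - 4.15*m + 2.35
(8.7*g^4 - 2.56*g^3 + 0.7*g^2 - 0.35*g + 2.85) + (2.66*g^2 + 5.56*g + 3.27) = 8.7*g^4 - 2.56*g^3 + 3.36*g^2 + 5.21*g + 6.12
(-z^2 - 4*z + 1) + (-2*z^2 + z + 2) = -3*z^2 - 3*z + 3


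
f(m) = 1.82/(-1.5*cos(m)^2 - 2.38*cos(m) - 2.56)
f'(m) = 1.82*(-3.0*sin(m)*cos(m) - 2.38*sin(m))/(-1.5*cos(m)^2 - 2.38*cos(m) - 2.56)^2 = -(5.46*cos(m) + 4.3316)*sin(m)/(1.5*cos(m)^2 + 2.38*cos(m) + 2.56)^2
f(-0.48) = -0.31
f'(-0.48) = 0.12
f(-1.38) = -0.59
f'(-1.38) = 0.56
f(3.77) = -1.13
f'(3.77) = -0.02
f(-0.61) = -0.33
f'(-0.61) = 0.17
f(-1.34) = -0.57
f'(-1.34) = 0.54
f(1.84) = -0.90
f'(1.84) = -0.67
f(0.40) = -0.30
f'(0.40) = -0.10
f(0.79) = -0.37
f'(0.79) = -0.23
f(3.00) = -1.09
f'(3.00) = 0.05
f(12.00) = -0.32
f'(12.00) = 0.15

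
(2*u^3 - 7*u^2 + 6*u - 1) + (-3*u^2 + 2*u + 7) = 2*u^3 - 10*u^2 + 8*u + 6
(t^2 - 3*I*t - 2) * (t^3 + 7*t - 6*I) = t^5 - 3*I*t^4 + 5*t^3 - 27*I*t^2 - 32*t + 12*I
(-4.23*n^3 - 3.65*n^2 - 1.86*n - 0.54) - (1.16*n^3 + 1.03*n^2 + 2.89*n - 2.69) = -5.39*n^3 - 4.68*n^2 - 4.75*n + 2.15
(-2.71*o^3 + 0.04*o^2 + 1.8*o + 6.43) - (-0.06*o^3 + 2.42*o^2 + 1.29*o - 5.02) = -2.65*o^3 - 2.38*o^2 + 0.51*o + 11.45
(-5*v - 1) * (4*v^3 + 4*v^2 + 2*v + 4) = -20*v^4 - 24*v^3 - 14*v^2 - 22*v - 4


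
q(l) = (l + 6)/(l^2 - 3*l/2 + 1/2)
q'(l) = (3/2 - 2*l)*(l + 6)/(l^2 - 3*l/2 + 1/2)^2 + 1/(l^2 - 3*l/2 + 1/2)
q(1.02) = 675.00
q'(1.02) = -34951.92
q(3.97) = 0.97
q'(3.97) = -0.51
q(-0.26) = 5.99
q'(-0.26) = 13.69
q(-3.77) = 0.11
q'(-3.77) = 0.10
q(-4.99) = 0.03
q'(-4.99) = 0.04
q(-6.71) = -0.01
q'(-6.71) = 0.01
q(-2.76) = 0.26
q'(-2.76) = 0.23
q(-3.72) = 0.11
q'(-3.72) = 0.10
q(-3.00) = 0.21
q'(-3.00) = 0.19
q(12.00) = 0.14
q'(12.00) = -0.02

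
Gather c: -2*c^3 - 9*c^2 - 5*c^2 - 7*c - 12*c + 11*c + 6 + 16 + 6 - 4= -2*c^3 - 14*c^2 - 8*c + 24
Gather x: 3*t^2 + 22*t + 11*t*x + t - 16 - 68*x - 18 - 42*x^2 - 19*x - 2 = 3*t^2 + 23*t - 42*x^2 + x*(11*t - 87) - 36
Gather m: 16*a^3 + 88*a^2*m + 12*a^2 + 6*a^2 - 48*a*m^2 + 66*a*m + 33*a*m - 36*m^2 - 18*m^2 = 16*a^3 + 18*a^2 + m^2*(-48*a - 54) + m*(88*a^2 + 99*a)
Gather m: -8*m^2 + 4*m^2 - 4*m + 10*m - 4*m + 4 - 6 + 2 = -4*m^2 + 2*m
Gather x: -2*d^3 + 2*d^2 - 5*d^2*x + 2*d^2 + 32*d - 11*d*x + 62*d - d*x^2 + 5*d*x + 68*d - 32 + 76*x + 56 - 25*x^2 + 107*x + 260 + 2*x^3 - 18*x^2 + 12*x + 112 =-2*d^3 + 4*d^2 + 162*d + 2*x^3 + x^2*(-d - 43) + x*(-5*d^2 - 6*d + 195) + 396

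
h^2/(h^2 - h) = h/(h - 1)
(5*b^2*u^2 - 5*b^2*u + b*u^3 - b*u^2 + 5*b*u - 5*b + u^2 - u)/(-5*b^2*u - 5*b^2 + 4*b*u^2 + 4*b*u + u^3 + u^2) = (b*u^2 - b*u + u - 1)/(-b*u - b + u^2 + u)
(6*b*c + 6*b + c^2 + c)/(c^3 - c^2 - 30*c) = (6*b*c + 6*b + c^2 + c)/(c*(c^2 - c - 30))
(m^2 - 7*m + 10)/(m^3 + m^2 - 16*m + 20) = (m - 5)/(m^2 + 3*m - 10)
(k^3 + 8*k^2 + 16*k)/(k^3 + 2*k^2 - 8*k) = (k + 4)/(k - 2)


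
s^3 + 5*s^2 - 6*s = s*(s - 1)*(s + 6)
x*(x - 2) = x^2 - 2*x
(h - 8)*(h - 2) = h^2 - 10*h + 16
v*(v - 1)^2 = v^3 - 2*v^2 + v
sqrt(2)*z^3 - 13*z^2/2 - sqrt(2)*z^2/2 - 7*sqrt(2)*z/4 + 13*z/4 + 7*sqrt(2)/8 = (z - 1/2)*(z - 7*sqrt(2)/2)*(sqrt(2)*z + 1/2)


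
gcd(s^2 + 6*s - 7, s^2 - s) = s - 1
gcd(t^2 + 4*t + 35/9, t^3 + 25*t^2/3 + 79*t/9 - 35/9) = t + 5/3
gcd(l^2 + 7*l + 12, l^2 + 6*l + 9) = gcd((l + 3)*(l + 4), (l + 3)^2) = l + 3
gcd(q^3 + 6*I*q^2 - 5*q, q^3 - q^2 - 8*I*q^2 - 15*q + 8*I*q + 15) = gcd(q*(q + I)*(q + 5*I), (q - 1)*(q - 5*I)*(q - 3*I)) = 1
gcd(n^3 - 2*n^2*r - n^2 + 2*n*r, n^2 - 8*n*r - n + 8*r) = n - 1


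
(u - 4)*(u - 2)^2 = u^3 - 8*u^2 + 20*u - 16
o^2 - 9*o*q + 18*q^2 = (o - 6*q)*(o - 3*q)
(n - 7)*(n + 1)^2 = n^3 - 5*n^2 - 13*n - 7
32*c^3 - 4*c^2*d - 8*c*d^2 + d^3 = (-8*c + d)*(-2*c + d)*(2*c + d)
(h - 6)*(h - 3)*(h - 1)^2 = h^4 - 11*h^3 + 37*h^2 - 45*h + 18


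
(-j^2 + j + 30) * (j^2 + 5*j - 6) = -j^4 - 4*j^3 + 41*j^2 + 144*j - 180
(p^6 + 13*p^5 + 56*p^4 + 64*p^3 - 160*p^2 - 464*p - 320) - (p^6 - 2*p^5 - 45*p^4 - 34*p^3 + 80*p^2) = 15*p^5 + 101*p^4 + 98*p^3 - 240*p^2 - 464*p - 320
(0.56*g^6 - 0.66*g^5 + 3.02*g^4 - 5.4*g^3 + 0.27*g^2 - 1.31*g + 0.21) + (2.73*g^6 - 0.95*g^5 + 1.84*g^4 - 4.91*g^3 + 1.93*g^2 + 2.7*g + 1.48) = 3.29*g^6 - 1.61*g^5 + 4.86*g^4 - 10.31*g^3 + 2.2*g^2 + 1.39*g + 1.69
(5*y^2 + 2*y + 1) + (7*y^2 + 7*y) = 12*y^2 + 9*y + 1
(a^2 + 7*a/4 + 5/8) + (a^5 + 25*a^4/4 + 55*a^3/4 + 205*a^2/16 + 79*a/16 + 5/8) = a^5 + 25*a^4/4 + 55*a^3/4 + 221*a^2/16 + 107*a/16 + 5/4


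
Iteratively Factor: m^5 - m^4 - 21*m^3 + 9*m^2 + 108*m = (m)*(m^4 - m^3 - 21*m^2 + 9*m + 108) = m*(m - 3)*(m^3 + 2*m^2 - 15*m - 36) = m*(m - 3)*(m + 3)*(m^2 - m - 12) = m*(m - 3)*(m + 3)^2*(m - 4)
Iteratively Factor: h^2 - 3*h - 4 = (h + 1)*(h - 4)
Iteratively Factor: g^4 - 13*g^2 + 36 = (g + 2)*(g^3 - 2*g^2 - 9*g + 18) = (g + 2)*(g + 3)*(g^2 - 5*g + 6) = (g - 3)*(g + 2)*(g + 3)*(g - 2)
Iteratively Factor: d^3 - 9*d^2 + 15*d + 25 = (d - 5)*(d^2 - 4*d - 5) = (d - 5)^2*(d + 1)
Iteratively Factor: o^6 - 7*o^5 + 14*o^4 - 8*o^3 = (o)*(o^5 - 7*o^4 + 14*o^3 - 8*o^2) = o^2*(o^4 - 7*o^3 + 14*o^2 - 8*o) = o^3*(o^3 - 7*o^2 + 14*o - 8) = o^3*(o - 2)*(o^2 - 5*o + 4) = o^3*(o - 4)*(o - 2)*(o - 1)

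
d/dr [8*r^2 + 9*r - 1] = 16*r + 9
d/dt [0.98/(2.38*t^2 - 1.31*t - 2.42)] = (1.2838 - 4.6648*t)/(-2.38*t^2 + 1.31*t + 2.42)^2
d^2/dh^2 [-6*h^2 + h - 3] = -12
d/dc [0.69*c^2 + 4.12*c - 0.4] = 1.38*c + 4.12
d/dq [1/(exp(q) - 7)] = -exp(q)/(exp(q) - 7)^2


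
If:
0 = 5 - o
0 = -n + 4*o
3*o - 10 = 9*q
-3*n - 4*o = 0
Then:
No Solution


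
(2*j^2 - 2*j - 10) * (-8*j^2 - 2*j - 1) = -16*j^4 + 12*j^3 + 82*j^2 + 22*j + 10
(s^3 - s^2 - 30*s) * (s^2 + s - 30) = s^5 - 61*s^3 + 900*s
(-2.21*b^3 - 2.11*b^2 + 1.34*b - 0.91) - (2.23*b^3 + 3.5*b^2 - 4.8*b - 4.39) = -4.44*b^3 - 5.61*b^2 + 6.14*b + 3.48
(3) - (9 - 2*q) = 2*q - 6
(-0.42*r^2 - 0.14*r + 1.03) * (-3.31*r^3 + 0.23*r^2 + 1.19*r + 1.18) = 1.3902*r^5 + 0.3668*r^4 - 3.9413*r^3 - 0.4253*r^2 + 1.0605*r + 1.2154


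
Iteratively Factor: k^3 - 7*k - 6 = (k - 3)*(k^2 + 3*k + 2) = (k - 3)*(k + 1)*(k + 2)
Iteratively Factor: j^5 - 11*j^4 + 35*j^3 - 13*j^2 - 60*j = (j)*(j^4 - 11*j^3 + 35*j^2 - 13*j - 60) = j*(j - 5)*(j^3 - 6*j^2 + 5*j + 12) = j*(j - 5)*(j - 3)*(j^2 - 3*j - 4) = j*(j - 5)*(j - 3)*(j + 1)*(j - 4)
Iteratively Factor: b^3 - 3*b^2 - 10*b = (b - 5)*(b^2 + 2*b) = (b - 5)*(b + 2)*(b)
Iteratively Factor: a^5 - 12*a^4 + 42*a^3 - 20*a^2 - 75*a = (a - 5)*(a^4 - 7*a^3 + 7*a^2 + 15*a) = a*(a - 5)*(a^3 - 7*a^2 + 7*a + 15) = a*(a - 5)*(a - 3)*(a^2 - 4*a - 5) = a*(a - 5)^2*(a - 3)*(a + 1)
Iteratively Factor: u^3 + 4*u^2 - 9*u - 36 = (u - 3)*(u^2 + 7*u + 12) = (u - 3)*(u + 4)*(u + 3)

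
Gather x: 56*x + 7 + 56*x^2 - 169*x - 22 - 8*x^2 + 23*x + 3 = 48*x^2 - 90*x - 12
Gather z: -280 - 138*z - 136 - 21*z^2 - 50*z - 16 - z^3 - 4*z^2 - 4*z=-z^3 - 25*z^2 - 192*z - 432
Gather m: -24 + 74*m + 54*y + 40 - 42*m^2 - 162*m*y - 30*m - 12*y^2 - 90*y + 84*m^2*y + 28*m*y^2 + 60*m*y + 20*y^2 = m^2*(84*y - 42) + m*(28*y^2 - 102*y + 44) + 8*y^2 - 36*y + 16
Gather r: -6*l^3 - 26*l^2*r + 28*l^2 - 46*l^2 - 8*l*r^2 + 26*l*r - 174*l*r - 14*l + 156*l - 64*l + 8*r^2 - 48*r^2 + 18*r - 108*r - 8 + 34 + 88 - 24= -6*l^3 - 18*l^2 + 78*l + r^2*(-8*l - 40) + r*(-26*l^2 - 148*l - 90) + 90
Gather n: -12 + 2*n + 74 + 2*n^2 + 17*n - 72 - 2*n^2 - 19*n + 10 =0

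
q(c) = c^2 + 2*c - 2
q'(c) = 2*c + 2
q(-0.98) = -3.00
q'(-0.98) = 0.04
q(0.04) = -1.92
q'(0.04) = 2.08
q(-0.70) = -2.91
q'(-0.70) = 0.60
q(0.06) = -1.88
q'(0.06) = 2.12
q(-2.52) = -0.69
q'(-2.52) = -3.04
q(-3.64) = 3.97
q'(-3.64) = -5.28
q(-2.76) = 0.10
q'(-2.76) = -3.52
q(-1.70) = -2.51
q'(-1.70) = -1.40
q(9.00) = 97.00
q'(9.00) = 20.00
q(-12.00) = 118.00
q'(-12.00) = -22.00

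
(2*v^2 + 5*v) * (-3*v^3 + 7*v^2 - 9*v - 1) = -6*v^5 - v^4 + 17*v^3 - 47*v^2 - 5*v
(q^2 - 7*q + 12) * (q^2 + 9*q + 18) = q^4 + 2*q^3 - 33*q^2 - 18*q + 216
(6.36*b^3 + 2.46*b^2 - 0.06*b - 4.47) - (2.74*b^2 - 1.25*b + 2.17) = 6.36*b^3 - 0.28*b^2 + 1.19*b - 6.64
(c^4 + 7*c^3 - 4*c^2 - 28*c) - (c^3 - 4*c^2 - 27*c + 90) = c^4 + 6*c^3 - c - 90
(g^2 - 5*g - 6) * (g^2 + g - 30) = g^4 - 4*g^3 - 41*g^2 + 144*g + 180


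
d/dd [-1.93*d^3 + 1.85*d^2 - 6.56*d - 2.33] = -5.79*d^2 + 3.7*d - 6.56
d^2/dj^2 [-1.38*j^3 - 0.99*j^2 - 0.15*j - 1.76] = -8.28*j - 1.98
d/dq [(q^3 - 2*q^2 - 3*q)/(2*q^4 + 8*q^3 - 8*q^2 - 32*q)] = (-q^4 + 4*q^3 + 13*q^2 - 8*q + 20)/(2*(q^6 + 8*q^5 + 8*q^4 - 64*q^3 - 112*q^2 + 128*q + 256))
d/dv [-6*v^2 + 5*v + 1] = 5 - 12*v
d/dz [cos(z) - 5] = -sin(z)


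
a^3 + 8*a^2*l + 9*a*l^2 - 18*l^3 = (a - l)*(a + 3*l)*(a + 6*l)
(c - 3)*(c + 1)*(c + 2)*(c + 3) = c^4 + 3*c^3 - 7*c^2 - 27*c - 18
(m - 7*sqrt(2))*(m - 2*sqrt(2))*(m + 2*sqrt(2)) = m^3 - 7*sqrt(2)*m^2 - 8*m + 56*sqrt(2)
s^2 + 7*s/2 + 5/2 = (s + 1)*(s + 5/2)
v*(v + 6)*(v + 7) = v^3 + 13*v^2 + 42*v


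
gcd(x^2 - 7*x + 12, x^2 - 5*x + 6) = x - 3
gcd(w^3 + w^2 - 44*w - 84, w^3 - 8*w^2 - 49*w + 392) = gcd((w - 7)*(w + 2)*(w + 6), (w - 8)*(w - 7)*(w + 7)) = w - 7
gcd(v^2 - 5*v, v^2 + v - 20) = 1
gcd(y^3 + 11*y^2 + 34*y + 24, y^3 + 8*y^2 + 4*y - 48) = y^2 + 10*y + 24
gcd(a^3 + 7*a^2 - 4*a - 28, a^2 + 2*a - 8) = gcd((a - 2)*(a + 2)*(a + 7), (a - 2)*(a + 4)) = a - 2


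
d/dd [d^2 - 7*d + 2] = 2*d - 7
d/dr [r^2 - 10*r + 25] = 2*r - 10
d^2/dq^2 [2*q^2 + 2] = 4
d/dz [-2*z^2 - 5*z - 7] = -4*z - 5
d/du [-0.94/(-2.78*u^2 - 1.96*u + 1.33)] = (-5.2264*u - 1.8424)/(2.78*u^2 + 1.96*u - 1.33)^2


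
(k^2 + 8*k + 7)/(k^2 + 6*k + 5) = (k + 7)/(k + 5)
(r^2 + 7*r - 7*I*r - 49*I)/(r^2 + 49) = (r + 7)/(r + 7*I)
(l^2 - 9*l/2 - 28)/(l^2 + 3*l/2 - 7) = (l - 8)/(l - 2)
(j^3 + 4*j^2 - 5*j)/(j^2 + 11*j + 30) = j*(j - 1)/(j + 6)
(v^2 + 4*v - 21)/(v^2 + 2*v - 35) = (v - 3)/(v - 5)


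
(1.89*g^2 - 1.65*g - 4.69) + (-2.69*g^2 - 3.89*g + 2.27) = -0.8*g^2 - 5.54*g - 2.42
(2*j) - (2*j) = 0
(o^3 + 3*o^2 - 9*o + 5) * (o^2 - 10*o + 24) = o^5 - 7*o^4 - 15*o^3 + 167*o^2 - 266*o + 120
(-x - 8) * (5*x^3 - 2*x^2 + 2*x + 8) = -5*x^4 - 38*x^3 + 14*x^2 - 24*x - 64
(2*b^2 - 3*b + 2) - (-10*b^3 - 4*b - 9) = 10*b^3 + 2*b^2 + b + 11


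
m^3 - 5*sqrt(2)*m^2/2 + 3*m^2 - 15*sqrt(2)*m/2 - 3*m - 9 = (m + 3)*(m - 3*sqrt(2))*(m + sqrt(2)/2)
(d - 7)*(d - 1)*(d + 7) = d^3 - d^2 - 49*d + 49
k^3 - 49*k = k*(k - 7)*(k + 7)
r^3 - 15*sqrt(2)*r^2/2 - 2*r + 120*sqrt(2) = (r - 6*sqrt(2))*(r - 4*sqrt(2))*(r + 5*sqrt(2)/2)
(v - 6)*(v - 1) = v^2 - 7*v + 6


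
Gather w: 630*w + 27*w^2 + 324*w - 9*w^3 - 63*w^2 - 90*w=-9*w^3 - 36*w^2 + 864*w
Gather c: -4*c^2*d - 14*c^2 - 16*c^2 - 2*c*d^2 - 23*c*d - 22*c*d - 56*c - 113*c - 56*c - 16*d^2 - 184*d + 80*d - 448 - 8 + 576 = c^2*(-4*d - 30) + c*(-2*d^2 - 45*d - 225) - 16*d^2 - 104*d + 120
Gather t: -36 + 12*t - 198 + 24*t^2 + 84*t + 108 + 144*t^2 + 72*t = 168*t^2 + 168*t - 126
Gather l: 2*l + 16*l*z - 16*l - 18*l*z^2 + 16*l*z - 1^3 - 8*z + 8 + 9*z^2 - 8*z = l*(-18*z^2 + 32*z - 14) + 9*z^2 - 16*z + 7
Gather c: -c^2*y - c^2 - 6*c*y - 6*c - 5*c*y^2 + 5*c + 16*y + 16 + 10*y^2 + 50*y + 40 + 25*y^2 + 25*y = c^2*(-y - 1) + c*(-5*y^2 - 6*y - 1) + 35*y^2 + 91*y + 56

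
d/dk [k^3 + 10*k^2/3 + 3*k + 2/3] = 3*k^2 + 20*k/3 + 3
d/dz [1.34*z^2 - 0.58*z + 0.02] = 2.68*z - 0.58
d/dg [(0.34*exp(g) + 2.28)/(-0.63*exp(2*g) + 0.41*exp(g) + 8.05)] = (0.2142*exp(2*g) + 2.8728*exp(g) + 1.8022)*exp(g)/(0.3969*exp(4*g) - 0.5166*exp(3*g) - 9.9749*exp(2*g) + 6.601*exp(g) + 64.8025)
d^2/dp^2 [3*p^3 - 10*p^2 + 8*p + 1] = 18*p - 20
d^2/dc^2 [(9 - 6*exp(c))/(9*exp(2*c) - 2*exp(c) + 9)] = (-486*exp(4*c) + 2808*exp(3*c) + 2430*exp(2*c) - 2988*exp(c) - 324)*exp(c)/(729*exp(6*c) - 486*exp(5*c) + 2295*exp(4*c) - 980*exp(3*c) + 2295*exp(2*c) - 486*exp(c) + 729)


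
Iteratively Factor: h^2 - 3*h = (h - 3)*(h)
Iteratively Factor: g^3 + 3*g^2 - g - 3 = (g - 1)*(g^2 + 4*g + 3) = (g - 1)*(g + 3)*(g + 1)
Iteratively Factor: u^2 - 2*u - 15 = (u - 5)*(u + 3)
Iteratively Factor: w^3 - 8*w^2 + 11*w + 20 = (w - 5)*(w^2 - 3*w - 4) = (w - 5)*(w + 1)*(w - 4)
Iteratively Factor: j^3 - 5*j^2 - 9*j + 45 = (j + 3)*(j^2 - 8*j + 15) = (j - 3)*(j + 3)*(j - 5)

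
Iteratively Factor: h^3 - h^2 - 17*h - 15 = (h + 1)*(h^2 - 2*h - 15) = (h - 5)*(h + 1)*(h + 3)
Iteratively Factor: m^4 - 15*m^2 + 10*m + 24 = (m - 2)*(m^3 + 2*m^2 - 11*m - 12) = (m - 2)*(m + 4)*(m^2 - 2*m - 3) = (m - 3)*(m - 2)*(m + 4)*(m + 1)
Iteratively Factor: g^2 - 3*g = (g - 3)*(g)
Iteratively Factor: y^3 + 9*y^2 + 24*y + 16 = (y + 1)*(y^2 + 8*y + 16) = (y + 1)*(y + 4)*(y + 4)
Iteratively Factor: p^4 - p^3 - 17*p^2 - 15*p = (p + 1)*(p^3 - 2*p^2 - 15*p) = p*(p + 1)*(p^2 - 2*p - 15) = p*(p - 5)*(p + 1)*(p + 3)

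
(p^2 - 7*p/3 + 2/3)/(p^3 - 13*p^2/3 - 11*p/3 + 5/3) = (p - 2)/(p^2 - 4*p - 5)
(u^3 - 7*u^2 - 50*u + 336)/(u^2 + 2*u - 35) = (u^2 - 14*u + 48)/(u - 5)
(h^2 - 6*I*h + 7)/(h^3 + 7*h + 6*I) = (h - 7*I)/(h^2 - I*h + 6)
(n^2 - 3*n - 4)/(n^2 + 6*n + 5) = (n - 4)/(n + 5)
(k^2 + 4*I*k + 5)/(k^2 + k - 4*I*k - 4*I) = (k^2 + 4*I*k + 5)/(k^2 + k - 4*I*k - 4*I)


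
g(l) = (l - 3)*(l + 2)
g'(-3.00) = -7.00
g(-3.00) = 6.00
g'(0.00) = -1.00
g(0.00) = -6.00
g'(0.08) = -0.84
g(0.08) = -6.07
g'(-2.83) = -6.66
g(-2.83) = 4.84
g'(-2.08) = -5.16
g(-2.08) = 0.41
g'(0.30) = -0.40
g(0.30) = -6.21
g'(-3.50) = -8.00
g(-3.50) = 9.75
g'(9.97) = 18.94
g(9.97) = 83.43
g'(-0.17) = -1.34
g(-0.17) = -5.80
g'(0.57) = 0.14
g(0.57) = -6.25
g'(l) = 2*l - 1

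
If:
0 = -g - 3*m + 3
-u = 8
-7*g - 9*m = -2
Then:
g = -7/4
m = 19/12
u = -8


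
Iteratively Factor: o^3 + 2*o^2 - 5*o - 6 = (o + 3)*(o^2 - o - 2) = (o - 2)*(o + 3)*(o + 1)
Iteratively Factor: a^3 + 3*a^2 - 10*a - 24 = (a - 3)*(a^2 + 6*a + 8) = (a - 3)*(a + 4)*(a + 2)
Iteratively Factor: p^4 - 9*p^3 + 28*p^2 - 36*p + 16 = (p - 2)*(p^3 - 7*p^2 + 14*p - 8) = (p - 4)*(p - 2)*(p^2 - 3*p + 2) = (p - 4)*(p - 2)^2*(p - 1)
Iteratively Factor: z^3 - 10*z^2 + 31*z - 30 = (z - 3)*(z^2 - 7*z + 10) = (z - 5)*(z - 3)*(z - 2)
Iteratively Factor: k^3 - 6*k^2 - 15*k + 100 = (k + 4)*(k^2 - 10*k + 25) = (k - 5)*(k + 4)*(k - 5)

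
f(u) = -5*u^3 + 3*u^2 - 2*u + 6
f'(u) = -15*u^2 + 6*u - 2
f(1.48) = -6.60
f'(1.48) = -25.98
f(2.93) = -99.87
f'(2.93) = -113.19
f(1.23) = -1.23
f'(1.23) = -17.31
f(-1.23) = 22.30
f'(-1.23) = -32.07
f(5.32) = -672.58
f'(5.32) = -394.62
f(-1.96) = 59.09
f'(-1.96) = -71.38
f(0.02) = 5.96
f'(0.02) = -1.89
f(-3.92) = 361.12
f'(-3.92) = -256.02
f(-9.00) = 3912.00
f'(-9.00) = -1271.00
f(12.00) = -8226.00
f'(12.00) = -2090.00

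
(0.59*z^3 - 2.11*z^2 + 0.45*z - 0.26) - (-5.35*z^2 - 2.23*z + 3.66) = 0.59*z^3 + 3.24*z^2 + 2.68*z - 3.92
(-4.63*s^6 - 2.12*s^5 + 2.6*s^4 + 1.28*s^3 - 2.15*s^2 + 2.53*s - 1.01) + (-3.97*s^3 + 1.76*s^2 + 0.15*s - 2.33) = -4.63*s^6 - 2.12*s^5 + 2.6*s^4 - 2.69*s^3 - 0.39*s^2 + 2.68*s - 3.34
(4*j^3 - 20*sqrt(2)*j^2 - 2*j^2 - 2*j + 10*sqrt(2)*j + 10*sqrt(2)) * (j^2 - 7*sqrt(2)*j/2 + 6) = 4*j^5 - 34*sqrt(2)*j^4 - 2*j^4 + 17*sqrt(2)*j^3 + 162*j^3 - 103*sqrt(2)*j^2 - 82*j^2 - 82*j + 60*sqrt(2)*j + 60*sqrt(2)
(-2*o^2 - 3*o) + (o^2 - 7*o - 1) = -o^2 - 10*o - 1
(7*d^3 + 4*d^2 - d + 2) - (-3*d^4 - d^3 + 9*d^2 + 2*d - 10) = 3*d^4 + 8*d^3 - 5*d^2 - 3*d + 12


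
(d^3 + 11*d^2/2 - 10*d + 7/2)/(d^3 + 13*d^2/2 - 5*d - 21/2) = (2*d^2 - 3*d + 1)/(2*d^2 - d - 3)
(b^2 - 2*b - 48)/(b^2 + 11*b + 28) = (b^2 - 2*b - 48)/(b^2 + 11*b + 28)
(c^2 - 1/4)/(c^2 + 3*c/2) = (4*c^2 - 1)/(2*c*(2*c + 3))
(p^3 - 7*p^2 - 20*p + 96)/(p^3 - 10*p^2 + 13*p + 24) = (p + 4)/(p + 1)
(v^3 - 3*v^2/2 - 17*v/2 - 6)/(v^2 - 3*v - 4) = v + 3/2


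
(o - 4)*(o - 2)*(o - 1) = o^3 - 7*o^2 + 14*o - 8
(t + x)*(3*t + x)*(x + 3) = 3*t^2*x + 9*t^2 + 4*t*x^2 + 12*t*x + x^3 + 3*x^2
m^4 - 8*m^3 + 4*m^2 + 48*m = m*(m - 6)*(m - 4)*(m + 2)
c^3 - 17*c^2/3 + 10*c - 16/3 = (c - 8/3)*(c - 2)*(c - 1)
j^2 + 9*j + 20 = (j + 4)*(j + 5)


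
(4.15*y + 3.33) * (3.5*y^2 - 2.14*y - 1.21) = 14.525*y^3 + 2.774*y^2 - 12.1477*y - 4.0293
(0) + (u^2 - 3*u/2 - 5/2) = u^2 - 3*u/2 - 5/2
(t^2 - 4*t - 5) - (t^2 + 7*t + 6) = -11*t - 11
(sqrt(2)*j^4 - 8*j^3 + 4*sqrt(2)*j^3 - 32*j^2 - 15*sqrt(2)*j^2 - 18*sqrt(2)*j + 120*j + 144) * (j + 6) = sqrt(2)*j^5 - 8*j^4 + 10*sqrt(2)*j^4 - 80*j^3 + 9*sqrt(2)*j^3 - 108*sqrt(2)*j^2 - 72*j^2 - 108*sqrt(2)*j + 864*j + 864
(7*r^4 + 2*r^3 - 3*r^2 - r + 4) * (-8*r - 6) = -56*r^5 - 58*r^4 + 12*r^3 + 26*r^2 - 26*r - 24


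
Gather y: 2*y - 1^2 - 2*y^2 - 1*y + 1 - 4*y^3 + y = -4*y^3 - 2*y^2 + 2*y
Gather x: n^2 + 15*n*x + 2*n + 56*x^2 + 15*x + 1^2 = n^2 + 2*n + 56*x^2 + x*(15*n + 15) + 1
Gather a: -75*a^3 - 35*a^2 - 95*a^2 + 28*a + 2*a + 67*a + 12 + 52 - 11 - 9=-75*a^3 - 130*a^2 + 97*a + 44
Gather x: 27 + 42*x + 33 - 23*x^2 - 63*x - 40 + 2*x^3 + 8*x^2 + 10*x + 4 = 2*x^3 - 15*x^2 - 11*x + 24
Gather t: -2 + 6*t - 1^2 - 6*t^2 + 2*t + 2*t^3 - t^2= 2*t^3 - 7*t^2 + 8*t - 3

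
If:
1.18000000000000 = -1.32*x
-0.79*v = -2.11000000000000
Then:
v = 2.67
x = -0.89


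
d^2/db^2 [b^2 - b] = 2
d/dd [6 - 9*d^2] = -18*d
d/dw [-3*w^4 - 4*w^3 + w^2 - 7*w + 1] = -12*w^3 - 12*w^2 + 2*w - 7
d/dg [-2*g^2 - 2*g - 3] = -4*g - 2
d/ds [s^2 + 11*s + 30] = 2*s + 11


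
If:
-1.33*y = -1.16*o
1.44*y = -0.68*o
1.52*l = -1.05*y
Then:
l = 0.00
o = 0.00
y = 0.00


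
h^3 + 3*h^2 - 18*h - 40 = (h - 4)*(h + 2)*(h + 5)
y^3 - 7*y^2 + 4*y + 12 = (y - 6)*(y - 2)*(y + 1)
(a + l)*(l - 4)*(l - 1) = a*l^2 - 5*a*l + 4*a + l^3 - 5*l^2 + 4*l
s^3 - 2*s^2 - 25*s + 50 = (s - 5)*(s - 2)*(s + 5)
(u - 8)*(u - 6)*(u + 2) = u^3 - 12*u^2 + 20*u + 96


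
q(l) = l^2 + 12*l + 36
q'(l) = 2*l + 12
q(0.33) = 40.07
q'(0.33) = 12.66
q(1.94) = 63.04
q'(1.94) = 15.88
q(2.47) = 71.74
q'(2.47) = 16.94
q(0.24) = 38.94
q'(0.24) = 12.48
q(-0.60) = 29.16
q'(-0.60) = 10.80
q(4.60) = 112.36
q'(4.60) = 21.20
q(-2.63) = 11.36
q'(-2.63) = 6.74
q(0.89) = 47.47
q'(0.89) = 13.78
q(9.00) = 225.00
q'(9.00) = 30.00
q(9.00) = 225.00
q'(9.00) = 30.00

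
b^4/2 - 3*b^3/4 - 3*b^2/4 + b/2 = b*(b/2 + 1/2)*(b - 2)*(b - 1/2)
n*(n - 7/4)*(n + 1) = n^3 - 3*n^2/4 - 7*n/4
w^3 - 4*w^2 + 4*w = w*(w - 2)^2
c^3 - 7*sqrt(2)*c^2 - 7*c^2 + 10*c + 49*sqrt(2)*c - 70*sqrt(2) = (c - 5)*(c - 2)*(c - 7*sqrt(2))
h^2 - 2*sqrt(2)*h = h*(h - 2*sqrt(2))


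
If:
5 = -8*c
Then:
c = -5/8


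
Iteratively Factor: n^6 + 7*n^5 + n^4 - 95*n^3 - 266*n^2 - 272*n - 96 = (n + 3)*(n^5 + 4*n^4 - 11*n^3 - 62*n^2 - 80*n - 32) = (n + 2)*(n + 3)*(n^4 + 2*n^3 - 15*n^2 - 32*n - 16) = (n - 4)*(n + 2)*(n + 3)*(n^3 + 6*n^2 + 9*n + 4) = (n - 4)*(n + 1)*(n + 2)*(n + 3)*(n^2 + 5*n + 4) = (n - 4)*(n + 1)^2*(n + 2)*(n + 3)*(n + 4)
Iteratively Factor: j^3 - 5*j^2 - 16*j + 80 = (j - 4)*(j^2 - j - 20) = (j - 5)*(j - 4)*(j + 4)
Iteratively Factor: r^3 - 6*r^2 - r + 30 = (r + 2)*(r^2 - 8*r + 15) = (r - 5)*(r + 2)*(r - 3)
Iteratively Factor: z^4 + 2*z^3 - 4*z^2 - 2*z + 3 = (z + 3)*(z^3 - z^2 - z + 1) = (z + 1)*(z + 3)*(z^2 - 2*z + 1) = (z - 1)*(z + 1)*(z + 3)*(z - 1)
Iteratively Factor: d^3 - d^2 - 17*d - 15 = (d + 3)*(d^2 - 4*d - 5) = (d - 5)*(d + 3)*(d + 1)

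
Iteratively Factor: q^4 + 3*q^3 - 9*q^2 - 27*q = (q - 3)*(q^3 + 6*q^2 + 9*q) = q*(q - 3)*(q^2 + 6*q + 9) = q*(q - 3)*(q + 3)*(q + 3)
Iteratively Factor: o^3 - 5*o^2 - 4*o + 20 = (o + 2)*(o^2 - 7*o + 10) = (o - 5)*(o + 2)*(o - 2)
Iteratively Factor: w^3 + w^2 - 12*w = (w - 3)*(w^2 + 4*w) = w*(w - 3)*(w + 4)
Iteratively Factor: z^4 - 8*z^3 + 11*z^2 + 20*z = (z - 4)*(z^3 - 4*z^2 - 5*z) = (z - 5)*(z - 4)*(z^2 + z) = (z - 5)*(z - 4)*(z + 1)*(z)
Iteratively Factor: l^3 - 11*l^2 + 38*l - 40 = (l - 2)*(l^2 - 9*l + 20) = (l - 4)*(l - 2)*(l - 5)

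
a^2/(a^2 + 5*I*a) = a/(a + 5*I)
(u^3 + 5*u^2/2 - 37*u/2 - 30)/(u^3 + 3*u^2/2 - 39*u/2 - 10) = (2*u + 3)/(2*u + 1)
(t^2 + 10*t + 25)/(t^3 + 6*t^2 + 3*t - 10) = (t + 5)/(t^2 + t - 2)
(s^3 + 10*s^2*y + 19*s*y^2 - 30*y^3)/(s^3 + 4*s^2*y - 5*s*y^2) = (s + 6*y)/s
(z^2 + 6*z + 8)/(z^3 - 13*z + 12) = (z + 2)/(z^2 - 4*z + 3)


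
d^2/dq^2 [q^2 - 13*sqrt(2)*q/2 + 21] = 2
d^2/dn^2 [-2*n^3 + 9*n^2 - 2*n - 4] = 18 - 12*n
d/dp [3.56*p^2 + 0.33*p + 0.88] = 7.12*p + 0.33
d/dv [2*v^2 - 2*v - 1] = 4*v - 2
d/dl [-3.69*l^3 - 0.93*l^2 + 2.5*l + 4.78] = -11.07*l^2 - 1.86*l + 2.5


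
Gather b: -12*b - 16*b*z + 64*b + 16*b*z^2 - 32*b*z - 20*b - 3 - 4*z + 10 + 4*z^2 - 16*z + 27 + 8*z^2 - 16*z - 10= b*(16*z^2 - 48*z + 32) + 12*z^2 - 36*z + 24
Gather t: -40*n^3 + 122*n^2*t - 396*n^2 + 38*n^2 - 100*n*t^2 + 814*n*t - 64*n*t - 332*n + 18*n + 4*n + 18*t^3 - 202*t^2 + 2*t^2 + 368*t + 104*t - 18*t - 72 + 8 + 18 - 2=-40*n^3 - 358*n^2 - 310*n + 18*t^3 + t^2*(-100*n - 200) + t*(122*n^2 + 750*n + 454) - 48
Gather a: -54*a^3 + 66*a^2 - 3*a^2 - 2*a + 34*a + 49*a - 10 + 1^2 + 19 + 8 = -54*a^3 + 63*a^2 + 81*a + 18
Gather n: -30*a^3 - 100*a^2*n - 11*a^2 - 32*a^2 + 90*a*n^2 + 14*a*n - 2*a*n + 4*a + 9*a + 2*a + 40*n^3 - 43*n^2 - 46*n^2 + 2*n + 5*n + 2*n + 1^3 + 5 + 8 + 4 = -30*a^3 - 43*a^2 + 15*a + 40*n^3 + n^2*(90*a - 89) + n*(-100*a^2 + 12*a + 9) + 18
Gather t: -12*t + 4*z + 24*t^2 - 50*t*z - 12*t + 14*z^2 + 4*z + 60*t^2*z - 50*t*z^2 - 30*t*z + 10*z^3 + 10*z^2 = t^2*(60*z + 24) + t*(-50*z^2 - 80*z - 24) + 10*z^3 + 24*z^2 + 8*z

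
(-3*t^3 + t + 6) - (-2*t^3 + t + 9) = -t^3 - 3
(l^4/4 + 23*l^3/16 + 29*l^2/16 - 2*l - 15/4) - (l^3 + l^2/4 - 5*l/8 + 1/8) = l^4/4 + 7*l^3/16 + 25*l^2/16 - 11*l/8 - 31/8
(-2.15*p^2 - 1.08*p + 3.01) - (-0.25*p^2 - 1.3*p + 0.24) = -1.9*p^2 + 0.22*p + 2.77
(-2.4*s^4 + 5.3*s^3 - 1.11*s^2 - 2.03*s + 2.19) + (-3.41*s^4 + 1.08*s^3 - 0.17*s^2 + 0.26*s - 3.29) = -5.81*s^4 + 6.38*s^3 - 1.28*s^2 - 1.77*s - 1.1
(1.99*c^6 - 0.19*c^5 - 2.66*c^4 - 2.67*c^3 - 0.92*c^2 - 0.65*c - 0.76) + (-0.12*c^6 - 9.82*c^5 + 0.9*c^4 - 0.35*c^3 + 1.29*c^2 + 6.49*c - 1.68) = 1.87*c^6 - 10.01*c^5 - 1.76*c^4 - 3.02*c^3 + 0.37*c^2 + 5.84*c - 2.44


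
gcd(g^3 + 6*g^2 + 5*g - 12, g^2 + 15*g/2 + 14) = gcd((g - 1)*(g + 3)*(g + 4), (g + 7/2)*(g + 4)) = g + 4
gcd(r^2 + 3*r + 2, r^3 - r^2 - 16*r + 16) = 1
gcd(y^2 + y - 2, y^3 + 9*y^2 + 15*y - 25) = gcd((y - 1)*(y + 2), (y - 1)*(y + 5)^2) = y - 1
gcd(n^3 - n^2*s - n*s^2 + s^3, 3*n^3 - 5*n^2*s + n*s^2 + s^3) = n^2 - 2*n*s + s^2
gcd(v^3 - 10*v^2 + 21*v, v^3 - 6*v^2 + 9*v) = v^2 - 3*v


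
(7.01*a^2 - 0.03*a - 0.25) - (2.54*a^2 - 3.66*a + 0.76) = 4.47*a^2 + 3.63*a - 1.01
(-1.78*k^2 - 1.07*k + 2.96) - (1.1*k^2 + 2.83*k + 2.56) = -2.88*k^2 - 3.9*k + 0.4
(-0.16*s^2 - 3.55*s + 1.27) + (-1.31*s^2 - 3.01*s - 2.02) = -1.47*s^2 - 6.56*s - 0.75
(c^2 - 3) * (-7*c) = -7*c^3 + 21*c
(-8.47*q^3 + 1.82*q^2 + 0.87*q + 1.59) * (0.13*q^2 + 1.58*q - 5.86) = -1.1011*q^5 - 13.146*q^4 + 52.6229*q^3 - 9.0839*q^2 - 2.586*q - 9.3174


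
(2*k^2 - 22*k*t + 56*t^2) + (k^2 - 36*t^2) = 3*k^2 - 22*k*t + 20*t^2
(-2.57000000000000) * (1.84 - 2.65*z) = 6.8105*z - 4.7288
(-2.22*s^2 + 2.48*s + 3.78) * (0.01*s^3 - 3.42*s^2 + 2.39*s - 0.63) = -0.0222*s^5 + 7.6172*s^4 - 13.7496*s^3 - 5.6018*s^2 + 7.4718*s - 2.3814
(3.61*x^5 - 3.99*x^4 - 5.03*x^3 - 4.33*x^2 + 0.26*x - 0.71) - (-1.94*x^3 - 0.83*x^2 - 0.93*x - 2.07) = 3.61*x^5 - 3.99*x^4 - 3.09*x^3 - 3.5*x^2 + 1.19*x + 1.36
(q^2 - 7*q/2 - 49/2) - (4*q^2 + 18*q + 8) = -3*q^2 - 43*q/2 - 65/2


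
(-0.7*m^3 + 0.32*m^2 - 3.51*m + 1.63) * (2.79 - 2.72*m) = 1.904*m^4 - 2.8234*m^3 + 10.44*m^2 - 14.2265*m + 4.5477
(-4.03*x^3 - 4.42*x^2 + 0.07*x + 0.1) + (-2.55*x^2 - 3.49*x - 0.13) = -4.03*x^3 - 6.97*x^2 - 3.42*x - 0.03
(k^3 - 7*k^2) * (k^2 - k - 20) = k^5 - 8*k^4 - 13*k^3 + 140*k^2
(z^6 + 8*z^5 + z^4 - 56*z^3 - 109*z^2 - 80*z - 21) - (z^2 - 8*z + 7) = z^6 + 8*z^5 + z^4 - 56*z^3 - 110*z^2 - 72*z - 28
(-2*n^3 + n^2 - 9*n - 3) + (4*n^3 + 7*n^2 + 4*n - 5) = 2*n^3 + 8*n^2 - 5*n - 8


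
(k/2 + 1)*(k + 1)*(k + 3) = k^3/2 + 3*k^2 + 11*k/2 + 3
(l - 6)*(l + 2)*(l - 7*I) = l^3 - 4*l^2 - 7*I*l^2 - 12*l + 28*I*l + 84*I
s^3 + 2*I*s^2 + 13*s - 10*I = (s - 2*I)*(s - I)*(s + 5*I)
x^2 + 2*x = x*(x + 2)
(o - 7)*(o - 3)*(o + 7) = o^3 - 3*o^2 - 49*o + 147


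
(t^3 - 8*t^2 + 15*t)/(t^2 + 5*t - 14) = t*(t^2 - 8*t + 15)/(t^2 + 5*t - 14)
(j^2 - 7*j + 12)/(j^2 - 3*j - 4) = (j - 3)/(j + 1)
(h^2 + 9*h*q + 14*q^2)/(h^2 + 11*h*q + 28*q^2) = (h + 2*q)/(h + 4*q)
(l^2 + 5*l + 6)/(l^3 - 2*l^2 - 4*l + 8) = (l + 3)/(l^2 - 4*l + 4)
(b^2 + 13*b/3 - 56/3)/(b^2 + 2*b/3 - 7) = (3*b^2 + 13*b - 56)/(3*b^2 + 2*b - 21)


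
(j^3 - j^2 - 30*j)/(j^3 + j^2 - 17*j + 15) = j*(j - 6)/(j^2 - 4*j + 3)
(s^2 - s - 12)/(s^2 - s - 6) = (-s^2 + s + 12)/(-s^2 + s + 6)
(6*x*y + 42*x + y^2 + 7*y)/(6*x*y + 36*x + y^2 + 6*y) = (y + 7)/(y + 6)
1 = 1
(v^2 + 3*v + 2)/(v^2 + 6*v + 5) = (v + 2)/(v + 5)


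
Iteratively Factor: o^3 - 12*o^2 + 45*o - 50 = (o - 5)*(o^2 - 7*o + 10) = (o - 5)^2*(o - 2)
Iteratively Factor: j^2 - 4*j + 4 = (j - 2)*(j - 2)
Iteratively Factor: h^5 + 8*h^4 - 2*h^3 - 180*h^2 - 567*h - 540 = (h + 3)*(h^4 + 5*h^3 - 17*h^2 - 129*h - 180) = (h + 3)*(h + 4)*(h^3 + h^2 - 21*h - 45) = (h - 5)*(h + 3)*(h + 4)*(h^2 + 6*h + 9) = (h - 5)*(h + 3)^2*(h + 4)*(h + 3)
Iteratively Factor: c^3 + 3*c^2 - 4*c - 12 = (c - 2)*(c^2 + 5*c + 6) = (c - 2)*(c + 3)*(c + 2)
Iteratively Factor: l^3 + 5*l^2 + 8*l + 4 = (l + 2)*(l^2 + 3*l + 2) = (l + 1)*(l + 2)*(l + 2)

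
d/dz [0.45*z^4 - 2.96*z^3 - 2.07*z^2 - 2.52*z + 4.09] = 1.8*z^3 - 8.88*z^2 - 4.14*z - 2.52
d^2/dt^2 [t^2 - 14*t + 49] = 2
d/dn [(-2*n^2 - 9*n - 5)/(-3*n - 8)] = (6*n^2 + 32*n + 57)/(9*n^2 + 48*n + 64)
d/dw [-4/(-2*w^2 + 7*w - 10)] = 4*(7 - 4*w)/(2*w^2 - 7*w + 10)^2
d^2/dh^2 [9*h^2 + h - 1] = 18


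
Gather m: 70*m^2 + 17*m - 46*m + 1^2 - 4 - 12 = 70*m^2 - 29*m - 15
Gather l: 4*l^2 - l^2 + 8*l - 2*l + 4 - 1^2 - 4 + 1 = 3*l^2 + 6*l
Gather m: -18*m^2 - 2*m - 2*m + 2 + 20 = -18*m^2 - 4*m + 22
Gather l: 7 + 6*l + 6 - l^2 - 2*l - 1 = -l^2 + 4*l + 12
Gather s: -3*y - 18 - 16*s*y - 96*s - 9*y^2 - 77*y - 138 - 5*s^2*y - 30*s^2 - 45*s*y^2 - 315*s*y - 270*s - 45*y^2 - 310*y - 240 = s^2*(-5*y - 30) + s*(-45*y^2 - 331*y - 366) - 54*y^2 - 390*y - 396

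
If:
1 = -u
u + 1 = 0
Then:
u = -1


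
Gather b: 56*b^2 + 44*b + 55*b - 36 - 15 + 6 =56*b^2 + 99*b - 45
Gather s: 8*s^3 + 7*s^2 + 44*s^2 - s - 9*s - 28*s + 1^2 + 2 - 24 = 8*s^3 + 51*s^2 - 38*s - 21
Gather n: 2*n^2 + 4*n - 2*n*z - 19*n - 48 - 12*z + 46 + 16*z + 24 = 2*n^2 + n*(-2*z - 15) + 4*z + 22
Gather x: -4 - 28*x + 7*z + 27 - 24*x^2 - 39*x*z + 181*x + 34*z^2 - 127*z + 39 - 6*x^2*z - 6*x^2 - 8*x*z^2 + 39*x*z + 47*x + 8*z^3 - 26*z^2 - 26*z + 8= x^2*(-6*z - 30) + x*(200 - 8*z^2) + 8*z^3 + 8*z^2 - 146*z + 70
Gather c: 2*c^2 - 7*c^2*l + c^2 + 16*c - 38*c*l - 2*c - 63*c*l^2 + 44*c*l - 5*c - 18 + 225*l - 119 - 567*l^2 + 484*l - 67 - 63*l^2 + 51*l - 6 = c^2*(3 - 7*l) + c*(-63*l^2 + 6*l + 9) - 630*l^2 + 760*l - 210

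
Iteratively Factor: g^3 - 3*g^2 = (g)*(g^2 - 3*g) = g*(g - 3)*(g)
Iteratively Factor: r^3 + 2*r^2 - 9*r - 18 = (r + 2)*(r^2 - 9) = (r + 2)*(r + 3)*(r - 3)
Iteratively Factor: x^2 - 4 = (x - 2)*(x + 2)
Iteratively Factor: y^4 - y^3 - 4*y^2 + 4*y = (y - 2)*(y^3 + y^2 - 2*y) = y*(y - 2)*(y^2 + y - 2) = y*(y - 2)*(y + 2)*(y - 1)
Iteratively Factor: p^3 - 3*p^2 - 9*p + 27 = (p - 3)*(p^2 - 9) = (p - 3)^2*(p + 3)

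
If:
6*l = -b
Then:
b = -6*l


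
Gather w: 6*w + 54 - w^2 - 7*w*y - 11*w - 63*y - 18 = -w^2 + w*(-7*y - 5) - 63*y + 36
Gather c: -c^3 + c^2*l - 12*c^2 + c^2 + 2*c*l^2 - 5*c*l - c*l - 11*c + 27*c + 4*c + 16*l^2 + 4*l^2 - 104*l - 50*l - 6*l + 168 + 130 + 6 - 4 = -c^3 + c^2*(l - 11) + c*(2*l^2 - 6*l + 20) + 20*l^2 - 160*l + 300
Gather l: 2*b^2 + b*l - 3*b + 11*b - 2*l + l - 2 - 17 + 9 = 2*b^2 + 8*b + l*(b - 1) - 10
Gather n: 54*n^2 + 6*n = 54*n^2 + 6*n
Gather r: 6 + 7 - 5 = 8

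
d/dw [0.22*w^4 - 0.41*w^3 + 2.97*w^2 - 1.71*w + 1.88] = 0.88*w^3 - 1.23*w^2 + 5.94*w - 1.71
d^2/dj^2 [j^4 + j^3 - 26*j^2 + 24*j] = 12*j^2 + 6*j - 52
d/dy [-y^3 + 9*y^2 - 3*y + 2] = -3*y^2 + 18*y - 3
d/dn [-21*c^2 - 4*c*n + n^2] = -4*c + 2*n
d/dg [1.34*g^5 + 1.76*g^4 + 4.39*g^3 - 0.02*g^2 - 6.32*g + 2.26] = 6.7*g^4 + 7.04*g^3 + 13.17*g^2 - 0.04*g - 6.32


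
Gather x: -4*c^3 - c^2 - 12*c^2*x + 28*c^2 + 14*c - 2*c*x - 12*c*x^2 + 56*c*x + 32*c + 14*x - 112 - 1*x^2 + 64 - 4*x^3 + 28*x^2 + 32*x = -4*c^3 + 27*c^2 + 46*c - 4*x^3 + x^2*(27 - 12*c) + x*(-12*c^2 + 54*c + 46) - 48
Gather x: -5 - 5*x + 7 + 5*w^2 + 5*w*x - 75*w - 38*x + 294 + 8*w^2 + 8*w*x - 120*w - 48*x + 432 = 13*w^2 - 195*w + x*(13*w - 91) + 728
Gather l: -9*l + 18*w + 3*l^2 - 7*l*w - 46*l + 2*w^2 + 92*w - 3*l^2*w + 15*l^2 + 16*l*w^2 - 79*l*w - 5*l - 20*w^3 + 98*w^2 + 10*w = l^2*(18 - 3*w) + l*(16*w^2 - 86*w - 60) - 20*w^3 + 100*w^2 + 120*w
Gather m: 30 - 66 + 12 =-24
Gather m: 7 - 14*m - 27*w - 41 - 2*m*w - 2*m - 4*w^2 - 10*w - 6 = m*(-2*w - 16) - 4*w^2 - 37*w - 40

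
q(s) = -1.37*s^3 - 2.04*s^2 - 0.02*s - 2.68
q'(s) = -4.11*s^2 - 4.08*s - 0.02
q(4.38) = -157.02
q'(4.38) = -96.74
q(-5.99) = 218.69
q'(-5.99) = -123.05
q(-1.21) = -3.22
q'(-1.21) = -1.10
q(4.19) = -139.36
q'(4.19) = -89.27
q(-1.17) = -3.25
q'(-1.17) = -0.87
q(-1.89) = -0.68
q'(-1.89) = -6.99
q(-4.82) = 103.44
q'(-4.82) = -75.84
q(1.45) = -11.17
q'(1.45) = -14.58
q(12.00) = -2664.04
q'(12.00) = -640.82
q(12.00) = -2664.04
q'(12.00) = -640.82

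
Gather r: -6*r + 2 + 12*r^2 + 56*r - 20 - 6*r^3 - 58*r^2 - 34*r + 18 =-6*r^3 - 46*r^2 + 16*r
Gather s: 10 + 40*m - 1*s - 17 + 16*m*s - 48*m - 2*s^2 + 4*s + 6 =-8*m - 2*s^2 + s*(16*m + 3) - 1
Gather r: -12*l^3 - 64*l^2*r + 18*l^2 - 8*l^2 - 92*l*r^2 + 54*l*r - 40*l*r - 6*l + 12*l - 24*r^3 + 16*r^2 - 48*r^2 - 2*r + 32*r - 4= -12*l^3 + 10*l^2 + 6*l - 24*r^3 + r^2*(-92*l - 32) + r*(-64*l^2 + 14*l + 30) - 4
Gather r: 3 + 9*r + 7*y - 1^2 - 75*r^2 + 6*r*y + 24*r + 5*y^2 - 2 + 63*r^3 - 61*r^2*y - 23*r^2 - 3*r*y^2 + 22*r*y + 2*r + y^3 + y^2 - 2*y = 63*r^3 + r^2*(-61*y - 98) + r*(-3*y^2 + 28*y + 35) + y^3 + 6*y^2 + 5*y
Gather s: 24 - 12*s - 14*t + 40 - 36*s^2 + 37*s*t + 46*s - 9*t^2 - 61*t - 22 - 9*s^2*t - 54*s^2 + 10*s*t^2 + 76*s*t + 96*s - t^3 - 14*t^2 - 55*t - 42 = s^2*(-9*t - 90) + s*(10*t^2 + 113*t + 130) - t^3 - 23*t^2 - 130*t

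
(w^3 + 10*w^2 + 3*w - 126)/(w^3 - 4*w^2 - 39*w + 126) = (w + 7)/(w - 7)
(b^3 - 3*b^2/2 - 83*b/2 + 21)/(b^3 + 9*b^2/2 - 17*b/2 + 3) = (b - 7)/(b - 1)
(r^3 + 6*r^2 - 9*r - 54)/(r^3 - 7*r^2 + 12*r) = (r^2 + 9*r + 18)/(r*(r - 4))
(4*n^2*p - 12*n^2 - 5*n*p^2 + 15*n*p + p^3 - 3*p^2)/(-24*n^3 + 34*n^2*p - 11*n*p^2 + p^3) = (p - 3)/(-6*n + p)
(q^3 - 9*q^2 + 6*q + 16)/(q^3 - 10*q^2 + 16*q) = (q + 1)/q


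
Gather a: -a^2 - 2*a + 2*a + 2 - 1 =1 - a^2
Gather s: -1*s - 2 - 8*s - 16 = -9*s - 18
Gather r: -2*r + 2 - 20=-2*r - 18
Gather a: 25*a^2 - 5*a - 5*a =25*a^2 - 10*a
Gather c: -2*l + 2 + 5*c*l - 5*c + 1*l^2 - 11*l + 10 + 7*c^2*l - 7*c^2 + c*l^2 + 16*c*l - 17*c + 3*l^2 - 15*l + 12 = c^2*(7*l - 7) + c*(l^2 + 21*l - 22) + 4*l^2 - 28*l + 24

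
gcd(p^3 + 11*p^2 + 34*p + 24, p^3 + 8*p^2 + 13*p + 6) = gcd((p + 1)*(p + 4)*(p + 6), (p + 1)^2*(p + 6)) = p^2 + 7*p + 6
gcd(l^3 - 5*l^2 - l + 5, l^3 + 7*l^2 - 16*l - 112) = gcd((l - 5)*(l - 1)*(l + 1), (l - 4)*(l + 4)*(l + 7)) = 1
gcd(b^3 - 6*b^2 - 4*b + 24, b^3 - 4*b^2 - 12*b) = b^2 - 4*b - 12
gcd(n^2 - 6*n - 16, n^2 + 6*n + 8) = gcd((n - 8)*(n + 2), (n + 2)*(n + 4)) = n + 2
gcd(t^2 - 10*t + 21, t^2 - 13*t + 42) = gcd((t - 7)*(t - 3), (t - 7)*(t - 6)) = t - 7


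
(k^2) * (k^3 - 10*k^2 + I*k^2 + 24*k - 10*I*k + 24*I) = k^5 - 10*k^4 + I*k^4 + 24*k^3 - 10*I*k^3 + 24*I*k^2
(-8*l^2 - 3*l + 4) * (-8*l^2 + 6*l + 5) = 64*l^4 - 24*l^3 - 90*l^2 + 9*l + 20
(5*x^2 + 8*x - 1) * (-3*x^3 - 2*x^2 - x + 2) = -15*x^5 - 34*x^4 - 18*x^3 + 4*x^2 + 17*x - 2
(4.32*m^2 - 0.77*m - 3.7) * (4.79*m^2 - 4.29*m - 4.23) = 20.6928*m^4 - 22.2211*m^3 - 32.6933*m^2 + 19.1301*m + 15.651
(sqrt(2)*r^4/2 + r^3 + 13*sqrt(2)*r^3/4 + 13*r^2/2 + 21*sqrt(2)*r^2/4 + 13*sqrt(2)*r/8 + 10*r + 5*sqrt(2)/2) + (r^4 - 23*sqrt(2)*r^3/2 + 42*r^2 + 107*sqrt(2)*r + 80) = sqrt(2)*r^4/2 + r^4 - 33*sqrt(2)*r^3/4 + r^3 + 21*sqrt(2)*r^2/4 + 97*r^2/2 + 10*r + 869*sqrt(2)*r/8 + 5*sqrt(2)/2 + 80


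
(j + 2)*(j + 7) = j^2 + 9*j + 14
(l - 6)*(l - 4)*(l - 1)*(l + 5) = l^4 - 6*l^3 - 21*l^2 + 146*l - 120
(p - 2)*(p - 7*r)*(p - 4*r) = p^3 - 11*p^2*r - 2*p^2 + 28*p*r^2 + 22*p*r - 56*r^2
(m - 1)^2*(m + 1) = m^3 - m^2 - m + 1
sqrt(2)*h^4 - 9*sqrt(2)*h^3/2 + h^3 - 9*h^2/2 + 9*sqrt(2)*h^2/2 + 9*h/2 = h*(h - 3)*(h - 3/2)*(sqrt(2)*h + 1)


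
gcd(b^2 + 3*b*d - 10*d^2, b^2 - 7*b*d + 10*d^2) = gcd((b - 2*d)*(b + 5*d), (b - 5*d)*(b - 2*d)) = b - 2*d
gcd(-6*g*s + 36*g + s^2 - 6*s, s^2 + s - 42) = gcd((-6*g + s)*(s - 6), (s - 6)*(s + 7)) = s - 6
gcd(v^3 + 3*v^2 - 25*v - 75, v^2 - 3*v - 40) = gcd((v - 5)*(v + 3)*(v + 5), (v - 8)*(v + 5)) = v + 5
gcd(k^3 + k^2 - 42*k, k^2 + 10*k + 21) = k + 7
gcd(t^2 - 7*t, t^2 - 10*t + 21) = t - 7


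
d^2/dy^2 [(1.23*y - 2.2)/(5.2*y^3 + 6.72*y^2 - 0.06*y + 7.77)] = (199.5552*y^5 - 455.96928*y^4 - 1118.171616*y^3 - 1188.33552*y^2 + 153.312768*y + 230.874372)/(140.608*y^9 + 545.1264*y^8 + 699.60384*y^7 + 921.187008*y^6 + 1621.016928*y^5 + 1038.16944*y^4 + 923.01984*y^3 + 1217.20158*y^2 - 10.867122*y + 469.097433)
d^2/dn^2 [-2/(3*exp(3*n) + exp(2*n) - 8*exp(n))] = 2*((3*exp(2*n) + exp(n) - 8)*(27*exp(2*n) + 4*exp(n) - 8) - 2*(9*exp(2*n) + 2*exp(n) - 8)^2)*exp(-n)/(3*exp(2*n) + exp(n) - 8)^3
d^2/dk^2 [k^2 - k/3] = 2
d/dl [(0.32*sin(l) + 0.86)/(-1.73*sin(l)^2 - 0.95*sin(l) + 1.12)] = (0.5536*sin(l)^2 + 2.9756*sin(l) + 1.1754)*cos(l)/(2.9929*sin(l)^4 + 3.287*sin(l)^3 - 2.9727*sin(l)^2 - 2.128*sin(l) + 1.2544)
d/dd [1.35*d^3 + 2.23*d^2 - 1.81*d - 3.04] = 4.05*d^2 + 4.46*d - 1.81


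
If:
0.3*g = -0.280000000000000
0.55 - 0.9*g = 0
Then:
No Solution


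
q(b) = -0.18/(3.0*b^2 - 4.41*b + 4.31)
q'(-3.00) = -0.00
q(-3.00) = -0.00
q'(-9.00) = -0.00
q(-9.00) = -0.00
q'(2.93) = 0.01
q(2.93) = -0.01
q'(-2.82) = -0.00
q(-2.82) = -0.00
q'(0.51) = -0.03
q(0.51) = -0.06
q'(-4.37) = -0.00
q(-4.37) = -0.00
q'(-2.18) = -0.00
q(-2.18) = -0.01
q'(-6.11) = -0.00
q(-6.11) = -0.00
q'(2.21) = 0.02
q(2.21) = -0.02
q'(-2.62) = -0.00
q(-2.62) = -0.00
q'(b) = -0.18*(4.41 - 6.0*b)/(3.0*b^2 - 4.41*b + 4.31)^2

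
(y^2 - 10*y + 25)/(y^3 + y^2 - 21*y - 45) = (y - 5)/(y^2 + 6*y + 9)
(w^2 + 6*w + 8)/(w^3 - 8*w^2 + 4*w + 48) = (w + 4)/(w^2 - 10*w + 24)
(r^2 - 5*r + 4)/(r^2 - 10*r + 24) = (r - 1)/(r - 6)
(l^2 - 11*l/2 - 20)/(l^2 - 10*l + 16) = (l + 5/2)/(l - 2)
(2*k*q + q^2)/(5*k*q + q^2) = (2*k + q)/(5*k + q)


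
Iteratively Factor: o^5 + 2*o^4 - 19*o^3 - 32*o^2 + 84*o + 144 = (o - 3)*(o^4 + 5*o^3 - 4*o^2 - 44*o - 48) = (o - 3)^2*(o^3 + 8*o^2 + 20*o + 16) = (o - 3)^2*(o + 4)*(o^2 + 4*o + 4) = (o - 3)^2*(o + 2)*(o + 4)*(o + 2)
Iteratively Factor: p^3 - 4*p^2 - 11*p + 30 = (p + 3)*(p^2 - 7*p + 10) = (p - 5)*(p + 3)*(p - 2)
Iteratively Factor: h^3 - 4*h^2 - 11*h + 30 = (h + 3)*(h^2 - 7*h + 10) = (h - 2)*(h + 3)*(h - 5)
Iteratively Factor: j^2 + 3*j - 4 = (j - 1)*(j + 4)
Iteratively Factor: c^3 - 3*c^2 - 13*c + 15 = (c - 1)*(c^2 - 2*c - 15) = (c - 1)*(c + 3)*(c - 5)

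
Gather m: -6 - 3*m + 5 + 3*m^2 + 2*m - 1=3*m^2 - m - 2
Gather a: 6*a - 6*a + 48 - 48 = 0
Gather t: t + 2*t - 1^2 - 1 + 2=3*t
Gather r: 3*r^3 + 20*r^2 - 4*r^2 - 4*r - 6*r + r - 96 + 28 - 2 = 3*r^3 + 16*r^2 - 9*r - 70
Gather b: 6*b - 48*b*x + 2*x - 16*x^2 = b*(6 - 48*x) - 16*x^2 + 2*x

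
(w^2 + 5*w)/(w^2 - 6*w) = (w + 5)/(w - 6)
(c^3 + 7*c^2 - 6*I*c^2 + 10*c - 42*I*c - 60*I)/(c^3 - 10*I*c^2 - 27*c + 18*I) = (c^2 + 7*c + 10)/(c^2 - 4*I*c - 3)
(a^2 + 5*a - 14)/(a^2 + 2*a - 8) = (a + 7)/(a + 4)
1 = 1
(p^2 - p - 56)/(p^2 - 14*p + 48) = (p + 7)/(p - 6)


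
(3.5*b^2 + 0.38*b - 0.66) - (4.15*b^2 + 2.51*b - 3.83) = -0.65*b^2 - 2.13*b + 3.17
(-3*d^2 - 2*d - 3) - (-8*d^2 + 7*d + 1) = 5*d^2 - 9*d - 4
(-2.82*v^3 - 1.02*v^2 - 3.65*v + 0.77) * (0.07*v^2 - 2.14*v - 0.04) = -0.1974*v^5 + 5.9634*v^4 + 2.0401*v^3 + 7.9057*v^2 - 1.5018*v - 0.0308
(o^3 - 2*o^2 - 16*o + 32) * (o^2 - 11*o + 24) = o^5 - 13*o^4 + 30*o^3 + 160*o^2 - 736*o + 768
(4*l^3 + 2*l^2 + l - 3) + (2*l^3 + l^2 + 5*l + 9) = 6*l^3 + 3*l^2 + 6*l + 6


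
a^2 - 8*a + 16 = (a - 4)^2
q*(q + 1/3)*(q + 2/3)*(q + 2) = q^4 + 3*q^3 + 20*q^2/9 + 4*q/9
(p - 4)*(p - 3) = p^2 - 7*p + 12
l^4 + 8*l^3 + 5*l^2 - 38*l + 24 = (l - 1)^2*(l + 4)*(l + 6)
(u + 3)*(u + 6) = u^2 + 9*u + 18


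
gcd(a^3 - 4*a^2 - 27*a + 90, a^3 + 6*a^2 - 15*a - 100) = a + 5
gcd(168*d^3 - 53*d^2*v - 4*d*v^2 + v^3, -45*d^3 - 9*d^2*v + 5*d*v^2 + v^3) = -3*d + v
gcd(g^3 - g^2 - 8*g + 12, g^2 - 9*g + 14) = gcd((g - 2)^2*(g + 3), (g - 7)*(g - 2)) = g - 2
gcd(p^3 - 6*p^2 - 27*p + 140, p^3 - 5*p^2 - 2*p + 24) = p - 4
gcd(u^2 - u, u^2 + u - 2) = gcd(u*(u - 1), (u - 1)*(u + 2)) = u - 1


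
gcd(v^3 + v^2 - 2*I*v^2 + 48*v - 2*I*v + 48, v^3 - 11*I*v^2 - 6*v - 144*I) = v - 8*I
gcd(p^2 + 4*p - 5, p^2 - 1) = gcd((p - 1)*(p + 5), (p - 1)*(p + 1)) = p - 1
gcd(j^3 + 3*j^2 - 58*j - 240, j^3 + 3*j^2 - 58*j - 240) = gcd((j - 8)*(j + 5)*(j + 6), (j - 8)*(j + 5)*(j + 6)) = j^3 + 3*j^2 - 58*j - 240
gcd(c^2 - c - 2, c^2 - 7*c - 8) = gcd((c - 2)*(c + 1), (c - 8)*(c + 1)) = c + 1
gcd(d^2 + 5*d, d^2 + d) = d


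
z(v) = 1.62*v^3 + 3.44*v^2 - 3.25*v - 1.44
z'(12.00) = 779.15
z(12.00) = 3254.28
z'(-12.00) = 614.03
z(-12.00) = -2266.44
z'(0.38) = 0.07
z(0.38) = -2.09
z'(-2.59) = 11.53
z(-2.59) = 1.91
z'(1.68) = 22.03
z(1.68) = 10.49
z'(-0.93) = -5.44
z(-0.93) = 3.25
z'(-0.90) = -5.51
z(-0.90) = 3.09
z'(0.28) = -0.94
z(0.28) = -2.04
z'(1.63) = 20.88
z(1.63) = 9.42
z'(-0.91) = -5.49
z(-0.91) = 3.15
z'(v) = 4.86*v^2 + 6.88*v - 3.25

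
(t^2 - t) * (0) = 0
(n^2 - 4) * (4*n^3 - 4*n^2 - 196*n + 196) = 4*n^5 - 4*n^4 - 212*n^3 + 212*n^2 + 784*n - 784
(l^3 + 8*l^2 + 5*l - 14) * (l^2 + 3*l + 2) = l^5 + 11*l^4 + 31*l^3 + 17*l^2 - 32*l - 28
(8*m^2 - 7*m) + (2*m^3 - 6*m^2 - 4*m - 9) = 2*m^3 + 2*m^2 - 11*m - 9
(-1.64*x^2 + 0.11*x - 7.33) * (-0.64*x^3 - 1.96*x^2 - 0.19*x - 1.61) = 1.0496*x^5 + 3.144*x^4 + 4.7872*x^3 + 16.9863*x^2 + 1.2156*x + 11.8013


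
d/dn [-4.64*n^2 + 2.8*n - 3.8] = 2.8 - 9.28*n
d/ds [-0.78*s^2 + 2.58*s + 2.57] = 2.58 - 1.56*s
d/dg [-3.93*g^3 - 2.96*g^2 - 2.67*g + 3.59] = -11.79*g^2 - 5.92*g - 2.67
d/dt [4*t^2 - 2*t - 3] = 8*t - 2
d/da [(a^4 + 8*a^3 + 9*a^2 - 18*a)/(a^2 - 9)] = 2*(a^3 - 2*a^2 - 15*a + 9)/(a^2 - 6*a + 9)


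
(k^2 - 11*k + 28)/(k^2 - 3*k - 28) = (k - 4)/(k + 4)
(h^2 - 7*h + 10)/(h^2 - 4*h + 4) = (h - 5)/(h - 2)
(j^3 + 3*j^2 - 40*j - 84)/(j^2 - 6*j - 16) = (j^2 + j - 42)/(j - 8)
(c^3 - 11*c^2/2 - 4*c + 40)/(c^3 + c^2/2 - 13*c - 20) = (c - 4)/(c + 2)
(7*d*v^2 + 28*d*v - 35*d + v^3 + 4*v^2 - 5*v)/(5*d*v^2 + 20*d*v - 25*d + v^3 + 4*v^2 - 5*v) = (7*d + v)/(5*d + v)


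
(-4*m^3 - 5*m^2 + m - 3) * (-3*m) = 12*m^4 + 15*m^3 - 3*m^2 + 9*m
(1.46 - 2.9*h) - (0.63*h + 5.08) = -3.53*h - 3.62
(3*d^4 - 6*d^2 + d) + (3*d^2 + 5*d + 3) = 3*d^4 - 3*d^2 + 6*d + 3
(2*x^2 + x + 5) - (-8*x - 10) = 2*x^2 + 9*x + 15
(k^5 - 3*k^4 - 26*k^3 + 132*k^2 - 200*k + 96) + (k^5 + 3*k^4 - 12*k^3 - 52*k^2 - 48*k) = 2*k^5 - 38*k^3 + 80*k^2 - 248*k + 96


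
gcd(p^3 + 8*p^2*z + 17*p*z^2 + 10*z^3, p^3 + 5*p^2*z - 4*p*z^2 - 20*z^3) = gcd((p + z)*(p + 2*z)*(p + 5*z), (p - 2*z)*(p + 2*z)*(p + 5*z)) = p^2 + 7*p*z + 10*z^2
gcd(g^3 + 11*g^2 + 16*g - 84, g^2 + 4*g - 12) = g^2 + 4*g - 12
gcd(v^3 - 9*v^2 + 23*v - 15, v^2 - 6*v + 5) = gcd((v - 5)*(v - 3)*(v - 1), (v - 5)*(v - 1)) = v^2 - 6*v + 5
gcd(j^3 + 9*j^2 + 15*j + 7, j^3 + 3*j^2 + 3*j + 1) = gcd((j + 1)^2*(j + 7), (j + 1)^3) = j^2 + 2*j + 1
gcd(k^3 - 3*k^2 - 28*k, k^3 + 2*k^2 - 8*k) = k^2 + 4*k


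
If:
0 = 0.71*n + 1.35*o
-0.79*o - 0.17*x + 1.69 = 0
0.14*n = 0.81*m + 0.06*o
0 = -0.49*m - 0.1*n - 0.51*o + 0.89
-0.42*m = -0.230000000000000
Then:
No Solution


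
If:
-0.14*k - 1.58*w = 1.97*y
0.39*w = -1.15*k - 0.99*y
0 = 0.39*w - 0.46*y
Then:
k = 0.00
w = 0.00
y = 0.00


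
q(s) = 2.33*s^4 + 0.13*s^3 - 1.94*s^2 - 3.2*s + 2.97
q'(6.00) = 2000.68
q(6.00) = 2961.69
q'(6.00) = 2000.68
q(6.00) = 2961.69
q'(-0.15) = -2.64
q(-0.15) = 3.41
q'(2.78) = 189.27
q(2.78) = 121.04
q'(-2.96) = -230.01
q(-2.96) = 170.94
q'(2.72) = 176.68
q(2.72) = 110.06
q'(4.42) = 792.06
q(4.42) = 851.44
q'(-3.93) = -547.64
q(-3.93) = 533.50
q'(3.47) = 377.44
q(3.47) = 311.75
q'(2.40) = 118.57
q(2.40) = 63.22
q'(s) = 9.32*s^3 + 0.39*s^2 - 3.88*s - 3.2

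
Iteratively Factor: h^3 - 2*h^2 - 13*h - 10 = (h - 5)*(h^2 + 3*h + 2) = (h - 5)*(h + 2)*(h + 1)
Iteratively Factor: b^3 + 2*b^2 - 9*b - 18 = (b + 2)*(b^2 - 9) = (b + 2)*(b + 3)*(b - 3)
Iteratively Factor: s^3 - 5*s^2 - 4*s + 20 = (s - 5)*(s^2 - 4) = (s - 5)*(s - 2)*(s + 2)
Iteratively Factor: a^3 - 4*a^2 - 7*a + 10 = (a - 1)*(a^2 - 3*a - 10) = (a - 1)*(a + 2)*(a - 5)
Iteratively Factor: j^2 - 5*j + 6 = (j - 3)*(j - 2)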